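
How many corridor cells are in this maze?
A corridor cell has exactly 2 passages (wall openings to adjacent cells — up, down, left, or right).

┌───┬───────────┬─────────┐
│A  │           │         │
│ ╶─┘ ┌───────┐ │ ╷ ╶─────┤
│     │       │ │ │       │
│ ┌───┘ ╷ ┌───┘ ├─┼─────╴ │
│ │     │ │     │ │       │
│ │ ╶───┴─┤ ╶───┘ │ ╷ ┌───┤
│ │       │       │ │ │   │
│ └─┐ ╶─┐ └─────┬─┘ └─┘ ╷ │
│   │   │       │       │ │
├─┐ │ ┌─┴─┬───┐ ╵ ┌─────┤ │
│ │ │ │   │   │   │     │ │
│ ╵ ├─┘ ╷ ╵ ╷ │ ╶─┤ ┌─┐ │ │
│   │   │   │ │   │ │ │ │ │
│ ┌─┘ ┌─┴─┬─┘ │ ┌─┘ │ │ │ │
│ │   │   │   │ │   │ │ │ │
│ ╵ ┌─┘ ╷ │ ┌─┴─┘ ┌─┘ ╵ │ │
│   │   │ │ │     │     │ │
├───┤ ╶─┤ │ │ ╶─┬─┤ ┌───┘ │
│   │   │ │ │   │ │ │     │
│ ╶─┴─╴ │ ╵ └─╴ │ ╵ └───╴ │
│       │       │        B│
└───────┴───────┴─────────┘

Counting cells with exactly 2 passages:
Total corridor cells: 113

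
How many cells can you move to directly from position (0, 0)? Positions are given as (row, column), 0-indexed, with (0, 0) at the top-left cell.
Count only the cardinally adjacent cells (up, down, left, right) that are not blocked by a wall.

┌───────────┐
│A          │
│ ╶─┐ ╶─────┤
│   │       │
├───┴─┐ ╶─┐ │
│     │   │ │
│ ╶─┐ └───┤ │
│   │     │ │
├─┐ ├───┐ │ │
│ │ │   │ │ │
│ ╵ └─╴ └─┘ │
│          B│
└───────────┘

Checking passable neighbors of (0, 0):
Neighbors: (1, 0), (0, 1)
Count: 2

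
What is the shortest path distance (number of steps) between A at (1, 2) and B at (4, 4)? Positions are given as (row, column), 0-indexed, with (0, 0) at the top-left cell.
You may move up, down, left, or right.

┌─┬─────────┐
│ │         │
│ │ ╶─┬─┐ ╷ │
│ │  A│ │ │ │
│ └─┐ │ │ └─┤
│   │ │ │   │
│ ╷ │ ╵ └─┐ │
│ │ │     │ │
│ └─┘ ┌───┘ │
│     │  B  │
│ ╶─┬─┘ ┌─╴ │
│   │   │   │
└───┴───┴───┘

Finding path from (1, 2) to (4, 4):
Path: (1,2) → (1,1) → (0,1) → (0,2) → (0,3) → (0,4) → (1,4) → (2,4) → (2,5) → (3,5) → (4,5) → (4,4)
Distance: 11 steps

Solution:

┌─┬─────────┐
│ │↱ → → ↓  │
│ │ ╶─┬─┐ ╷ │
│ │↑ A│ │↓│ │
│ └─┐ │ │ └─┤
│   │ │ │↳ ↓│
│ ╷ │ ╵ └─┐ │
│ │ │     │↓│
│ └─┘ ┌───┘ │
│     │  B ↲│
│ ╶─┬─┘ ┌─╴ │
│   │   │   │
└───┴───┴───┘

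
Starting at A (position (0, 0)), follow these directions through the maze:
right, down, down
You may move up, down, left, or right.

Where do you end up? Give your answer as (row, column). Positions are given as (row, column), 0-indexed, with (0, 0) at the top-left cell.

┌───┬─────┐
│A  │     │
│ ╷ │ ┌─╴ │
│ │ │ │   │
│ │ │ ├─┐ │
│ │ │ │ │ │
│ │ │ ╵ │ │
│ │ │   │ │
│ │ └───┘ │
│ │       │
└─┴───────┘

Following directions step by step:
Start: (0, 0)
  right: (0, 0) → (0, 1)
  down: (0, 1) → (1, 1)
  down: (1, 1) → (2, 1)
Final position: (2, 1)

Path taken:

┌───┬─────┐
│A ↓│     │
│ ╷ │ ┌─╴ │
│ │↓│ │   │
│ │ │ ├─┐ │
│ │B│ │ │ │
│ │ │ ╵ │ │
│ │ │   │ │
│ │ └───┘ │
│ │       │
└─┴───────┘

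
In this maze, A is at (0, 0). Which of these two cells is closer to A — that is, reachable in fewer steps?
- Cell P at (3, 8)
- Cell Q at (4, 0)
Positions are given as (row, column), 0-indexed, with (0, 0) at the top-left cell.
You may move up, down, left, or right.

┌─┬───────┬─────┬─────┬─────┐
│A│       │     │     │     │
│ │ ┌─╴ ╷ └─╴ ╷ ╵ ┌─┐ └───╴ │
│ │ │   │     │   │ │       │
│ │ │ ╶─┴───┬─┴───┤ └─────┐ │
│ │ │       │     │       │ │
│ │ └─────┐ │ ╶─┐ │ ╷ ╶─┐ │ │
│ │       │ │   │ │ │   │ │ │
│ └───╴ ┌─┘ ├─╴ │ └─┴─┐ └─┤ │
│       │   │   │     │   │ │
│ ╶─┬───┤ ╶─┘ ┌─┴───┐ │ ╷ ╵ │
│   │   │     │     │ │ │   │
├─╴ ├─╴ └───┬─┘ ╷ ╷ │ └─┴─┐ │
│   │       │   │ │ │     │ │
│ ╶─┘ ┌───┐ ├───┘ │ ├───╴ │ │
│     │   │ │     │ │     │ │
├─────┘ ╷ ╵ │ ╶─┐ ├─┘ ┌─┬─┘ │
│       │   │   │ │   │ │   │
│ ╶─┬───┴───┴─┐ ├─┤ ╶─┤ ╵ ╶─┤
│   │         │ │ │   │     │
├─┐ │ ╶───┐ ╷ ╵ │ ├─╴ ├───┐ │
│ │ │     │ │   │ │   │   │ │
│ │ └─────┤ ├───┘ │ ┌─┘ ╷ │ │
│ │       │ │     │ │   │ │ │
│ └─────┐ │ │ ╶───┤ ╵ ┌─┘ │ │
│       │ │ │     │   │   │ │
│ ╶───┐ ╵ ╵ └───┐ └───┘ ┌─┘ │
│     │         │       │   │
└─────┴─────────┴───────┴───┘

Shortest path A → P at (3, 8): 35 steps
Shortest path A → Q at (4, 0): 4 steps

Q is closer (4 steps vs 35 steps).

Path to P:

┌─┬───────┬─────┬─────┬─────┐
│A│↱ → ↓  │     │     │     │
│ │ ┌─╴ ╷ └─╴ ╷ ╵ ┌─┐ └───╴ │
│↓│↑│↓ ↲│     │   │ │       │
│ │ │ ╶─┴───┬─┴───┤ └─────┐ │
│↓│↑│↳ → → ↓│↱ → ↓│       │ │
│ │ └─────┐ │ ╶─┐ │ ╷ ╶─┐ │ │
│↓│↑ ← ↰  │↓│↑ ↰│P│ │   │ │ │
│ └───╴ ┌─┘ ├─╴ │ └─┴─┐ └─┤ │
│↳ → → ↑│↓ ↲│↱ ↑│     │   │ │
│ ╶─┬───┤ ╶─┘ ┌─┴───┐ │ ╷ ╵ │
│   │   │↳ → ↑│     │ │ │   │
├─╴ ├─╴ └───┬─┘ ╷ ╷ │ └─┴─┐ │
│   │       │   │ │ │     │ │
│ ╶─┘ ┌───┐ ├───┘ │ ├───╴ │ │
│     │   │ │     │ │     │ │
├─────┘ ╷ ╵ │ ╶─┐ ├─┘ ┌─┬─┘ │
│       │   │   │ │   │ │   │
│ ╶─┬───┴───┴─┐ ├─┤ ╶─┤ ╵ ╶─┤
│   │         │ │ │   │     │
├─┐ │ ╶───┐ ╷ ╵ │ ├─╴ ├───┐ │
│ │ │     │ │   │ │   │   │ │
│ │ └─────┤ ├───┘ │ ┌─┘ ╷ │ │
│ │       │ │     │ │   │ │ │
│ └─────┐ │ │ ╶───┤ ╵ ┌─┘ │ │
│       │ │ │     │   │   │ │
│ ╶───┐ ╵ ╵ └───┐ └───┘ ┌─┘ │
│     │         │       │   │
└─────┴─────────┴───────┴───┘

Path to Q:

┌─┬───────┬─────┬─────┬─────┐
│A│       │     │     │     │
│ │ ┌─╴ ╷ └─╴ ╷ ╵ ┌─┐ └───╴ │
│↓│ │   │     │   │ │       │
│ │ │ ╶─┴───┬─┴───┤ └─────┐ │
│↓│ │       │     │       │ │
│ │ └─────┐ │ ╶─┐ │ ╷ ╶─┐ │ │
│↓│       │ │   │ │ │   │ │ │
│ └───╴ ┌─┘ ├─╴ │ └─┴─┐ └─┤ │
│Q      │   │   │     │   │ │
│ ╶─┬───┤ ╶─┘ ┌─┴───┐ │ ╷ ╵ │
│   │   │     │     │ │ │   │
├─╴ ├─╴ └───┬─┘ ╷ ╷ │ └─┴─┐ │
│   │       │   │ │ │     │ │
│ ╶─┘ ┌───┐ ├───┘ │ ├───╴ │ │
│     │   │ │     │ │     │ │
├─────┘ ╷ ╵ │ ╶─┐ ├─┘ ┌─┬─┘ │
│       │   │   │ │   │ │   │
│ ╶─┬───┴───┴─┐ ├─┤ ╶─┤ ╵ ╶─┤
│   │         │ │ │   │     │
├─┐ │ ╶───┐ ╷ ╵ │ ├─╴ ├───┐ │
│ │ │     │ │   │ │   │   │ │
│ │ └─────┤ ├───┘ │ ┌─┘ ╷ │ │
│ │       │ │     │ │   │ │ │
│ └─────┐ │ │ ╶───┤ ╵ ┌─┘ │ │
│       │ │ │     │   │   │ │
│ ╶───┐ ╵ ╵ └───┐ └───┘ ┌─┘ │
│     │         │       │   │
└─────┴─────────┴───────┴───┘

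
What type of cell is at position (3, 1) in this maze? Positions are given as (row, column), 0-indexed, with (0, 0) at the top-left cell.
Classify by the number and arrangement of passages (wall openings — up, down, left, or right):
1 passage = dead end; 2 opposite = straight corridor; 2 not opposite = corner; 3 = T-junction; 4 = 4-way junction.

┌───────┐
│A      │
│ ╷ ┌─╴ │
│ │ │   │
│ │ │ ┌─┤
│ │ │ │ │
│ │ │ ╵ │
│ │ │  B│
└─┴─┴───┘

Checking cell at (3, 1):
Number of passages: 1
Cell type: dead end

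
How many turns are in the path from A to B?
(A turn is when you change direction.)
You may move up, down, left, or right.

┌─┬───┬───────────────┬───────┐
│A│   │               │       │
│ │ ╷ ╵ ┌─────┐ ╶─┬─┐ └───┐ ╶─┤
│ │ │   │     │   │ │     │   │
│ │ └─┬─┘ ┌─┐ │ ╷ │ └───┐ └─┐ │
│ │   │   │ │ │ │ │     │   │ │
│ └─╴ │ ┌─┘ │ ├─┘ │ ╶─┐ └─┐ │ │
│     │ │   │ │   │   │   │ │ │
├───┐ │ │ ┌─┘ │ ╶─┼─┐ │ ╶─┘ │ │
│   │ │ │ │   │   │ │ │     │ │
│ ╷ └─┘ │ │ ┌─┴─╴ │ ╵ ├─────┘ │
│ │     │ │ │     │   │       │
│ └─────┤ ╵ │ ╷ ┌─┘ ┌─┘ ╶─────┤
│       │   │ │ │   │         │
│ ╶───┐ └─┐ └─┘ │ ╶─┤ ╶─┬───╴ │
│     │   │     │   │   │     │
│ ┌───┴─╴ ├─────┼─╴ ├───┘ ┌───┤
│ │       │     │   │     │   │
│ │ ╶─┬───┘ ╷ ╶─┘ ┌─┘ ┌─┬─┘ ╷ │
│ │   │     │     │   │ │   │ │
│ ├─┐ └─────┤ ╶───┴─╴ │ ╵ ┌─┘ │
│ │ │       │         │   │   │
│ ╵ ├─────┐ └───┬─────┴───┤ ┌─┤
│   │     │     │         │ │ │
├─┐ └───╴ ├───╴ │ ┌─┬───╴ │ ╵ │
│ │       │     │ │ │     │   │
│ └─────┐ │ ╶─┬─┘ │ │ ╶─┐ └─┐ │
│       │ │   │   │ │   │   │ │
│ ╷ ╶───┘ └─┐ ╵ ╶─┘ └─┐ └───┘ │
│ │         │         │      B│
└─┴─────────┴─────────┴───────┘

Directions: down, down, down, right, right, up, left, up, up, right, down, right, up, right, right, right, right, down, right, down, down, left, down, right, down, left, down, down, left, left, up, up, up, right, up, up, up, left, left, down, left, down, down, down, left, left, up, left, down, down, right, right, right, down, right, down, left, left, left, down, right, down, right, right, right, down, right, right, down, left, left, down, right, down, right, up, right, up, up, right, right, right, right, down, left, left, down, right, down, right, right, right
Number of turns: 57

Solution:

┌─┬───┬───────────────┬───────┐
│A│↱ ↓│↱ → → → ↓      │       │
│ │ ╷ ╵ ┌─────┐ ╶─┬─┐ └───┐ ╶─┤
│↓│↑│↳ ↑│↓ ← ↰│↳ ↓│ │     │   │
│ │ └─┬─┘ ┌─┐ │ ╷ │ └───┐ └─┐ │
│↓│↑ ↰│↓ ↲│ │↑│ │↓│     │   │ │
│ └─╴ │ ┌─┘ │ ├─┘ │ ╶─┐ └─┐ │ │
│↳ → ↑│↓│   │↑│↓ ↲│   │   │ │ │
├───┐ │ │ ┌─┘ │ ╶─┼─┐ │ ╶─┘ │ │
│↓ ↰│ │↓│ │↱ ↑│↳ ↓│ │ │     │ │
│ ╷ └─┘ │ │ ┌─┴─╴ │ ╵ ├─────┘ │
│↓│↑ ← ↲│ │↑│  ↓ ↲│   │       │
│ └─────┤ ╵ │ ╷ ┌─┘ ┌─┘ ╶─────┤
│↳ → → ↓│  ↑│ │↓│   │         │
│ ╶───┐ └─┐ └─┘ │ ╶─┤ ╶─┬───╴ │
│     │↳ ↓│↑ ← ↲│   │   │     │
│ ┌───┴─╴ ├─────┼─╴ ├───┘ ┌───┤
│ │↓ ← ← ↲│     │   │     │   │
│ │ ╶─┬───┘ ╷ ╶─┘ ┌─┘ ┌─┬─┘ ╷ │
│ │↳ ↓│     │     │   │ │   │ │
│ ├─┐ └─────┤ ╶───┴─╴ │ ╵ ┌─┘ │
│ │ │↳ → → ↓│         │   │   │
│ ╵ ├─────┐ └───┬─────┴───┤ ┌─┤
│   │     │↳ → ↓│↱ → → → ↓│ │ │
├─┐ └───╴ ├───╴ │ ┌─┬───╴ │ ╵ │
│ │       │↓ ← ↲│↑│ │↓ ← ↲│   │
│ └─────┐ │ ╶─┬─┘ │ │ ╶─┐ └─┐ │
│       │ │↳ ↓│↱ ↑│ │↳ ↓│   │ │
│ ╷ ╶───┘ └─┐ ╵ ╶─┘ └─┐ └───┘ │
│ │         │↳ ↑      │↳ → → B│
└─┴─────────┴─────────┴───────┘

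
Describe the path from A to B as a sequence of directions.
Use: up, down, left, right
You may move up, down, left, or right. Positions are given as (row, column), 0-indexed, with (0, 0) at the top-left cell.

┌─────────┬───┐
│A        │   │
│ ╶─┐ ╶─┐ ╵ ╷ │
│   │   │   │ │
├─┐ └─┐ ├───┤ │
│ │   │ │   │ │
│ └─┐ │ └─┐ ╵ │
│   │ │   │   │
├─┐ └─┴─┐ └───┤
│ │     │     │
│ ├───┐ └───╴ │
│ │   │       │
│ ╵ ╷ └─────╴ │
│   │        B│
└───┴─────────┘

Finding the path and converting it to directions:
Path through cells: (0,0) → (0,1) → (0,2) → (1,2) → (1,3) → (2,3) → (3,3) → (3,4) → (4,4) → (4,5) → (4,6) → (5,6) → (6,6)
Directions: right, right, down, right, down, down, right, down, right, right, down, down

Solution:

┌─────────┬───┐
│A → ↓    │   │
│ ╶─┐ ╶─┐ ╵ ╷ │
│   │↳ ↓│   │ │
├─┐ └─┐ ├───┤ │
│ │   │↓│   │ │
│ └─┐ │ └─┐ ╵ │
│   │ │↳ ↓│   │
├─┐ └─┴─┐ └───┤
│ │     │↳ → ↓│
│ ├───┐ └───╴ │
│ │   │      ↓│
│ ╵ ╷ └─────╴ │
│   │        B│
└───┴─────────┘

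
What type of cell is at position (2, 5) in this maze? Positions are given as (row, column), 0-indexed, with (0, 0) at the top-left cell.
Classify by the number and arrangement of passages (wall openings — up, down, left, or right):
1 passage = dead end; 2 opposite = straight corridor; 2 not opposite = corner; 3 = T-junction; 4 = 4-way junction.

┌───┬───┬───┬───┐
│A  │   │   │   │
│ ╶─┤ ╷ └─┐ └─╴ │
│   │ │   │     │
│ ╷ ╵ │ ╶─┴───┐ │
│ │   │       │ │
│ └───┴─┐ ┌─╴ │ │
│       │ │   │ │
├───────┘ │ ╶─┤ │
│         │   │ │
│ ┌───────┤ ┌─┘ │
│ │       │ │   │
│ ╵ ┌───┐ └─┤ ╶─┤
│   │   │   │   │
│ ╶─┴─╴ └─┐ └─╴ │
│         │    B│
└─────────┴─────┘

Checking cell at (2, 5):
Number of passages: 2
Cell type: straight corridor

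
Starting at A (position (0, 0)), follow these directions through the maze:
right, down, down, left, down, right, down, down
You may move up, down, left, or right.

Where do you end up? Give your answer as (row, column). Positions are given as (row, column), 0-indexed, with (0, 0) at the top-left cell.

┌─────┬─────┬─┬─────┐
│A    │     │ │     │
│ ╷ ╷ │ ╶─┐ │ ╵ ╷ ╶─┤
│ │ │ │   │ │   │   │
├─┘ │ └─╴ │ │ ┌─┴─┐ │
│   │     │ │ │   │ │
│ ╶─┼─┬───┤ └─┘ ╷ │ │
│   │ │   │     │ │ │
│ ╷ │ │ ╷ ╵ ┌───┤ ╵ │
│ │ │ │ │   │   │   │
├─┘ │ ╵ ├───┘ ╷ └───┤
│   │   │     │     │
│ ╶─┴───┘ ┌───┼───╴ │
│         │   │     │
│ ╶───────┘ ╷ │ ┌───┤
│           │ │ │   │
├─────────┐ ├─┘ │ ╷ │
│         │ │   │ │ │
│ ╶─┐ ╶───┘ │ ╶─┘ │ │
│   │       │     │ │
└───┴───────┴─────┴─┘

Following directions step by step:
Start: (0, 0)
  right: (0, 0) → (0, 1)
  down: (0, 1) → (1, 1)
  down: (1, 1) → (2, 1)
  left: (2, 1) → (2, 0)
  down: (2, 0) → (3, 0)
  right: (3, 0) → (3, 1)
  down: (3, 1) → (4, 1)
  down: (4, 1) → (5, 1)
Final position: (5, 1)

Path taken:

┌─────┬─────┬─┬─────┐
│A ↓  │     │ │     │
│ ╷ ╷ │ ╶─┐ │ ╵ ╷ ╶─┤
│ │↓│ │   │ │   │   │
├─┘ │ └─╴ │ │ ┌─┴─┐ │
│↓ ↲│     │ │ │   │ │
│ ╶─┼─┬───┤ └─┘ ╷ │ │
│↳ ↓│ │   │     │ │ │
│ ╷ │ │ ╷ ╵ ┌───┤ ╵ │
│ │↓│ │ │   │   │   │
├─┘ │ ╵ ├───┘ ╷ └───┤
│  B│   │     │     │
│ ╶─┴───┘ ┌───┼───╴ │
│         │   │     │
│ ╶───────┘ ╷ │ ┌───┤
│           │ │ │   │
├─────────┐ ├─┘ │ ╷ │
│         │ │   │ │ │
│ ╶─┐ ╶───┘ │ ╶─┘ │ │
│   │       │     │ │
└───┴───────┴─────┴─┘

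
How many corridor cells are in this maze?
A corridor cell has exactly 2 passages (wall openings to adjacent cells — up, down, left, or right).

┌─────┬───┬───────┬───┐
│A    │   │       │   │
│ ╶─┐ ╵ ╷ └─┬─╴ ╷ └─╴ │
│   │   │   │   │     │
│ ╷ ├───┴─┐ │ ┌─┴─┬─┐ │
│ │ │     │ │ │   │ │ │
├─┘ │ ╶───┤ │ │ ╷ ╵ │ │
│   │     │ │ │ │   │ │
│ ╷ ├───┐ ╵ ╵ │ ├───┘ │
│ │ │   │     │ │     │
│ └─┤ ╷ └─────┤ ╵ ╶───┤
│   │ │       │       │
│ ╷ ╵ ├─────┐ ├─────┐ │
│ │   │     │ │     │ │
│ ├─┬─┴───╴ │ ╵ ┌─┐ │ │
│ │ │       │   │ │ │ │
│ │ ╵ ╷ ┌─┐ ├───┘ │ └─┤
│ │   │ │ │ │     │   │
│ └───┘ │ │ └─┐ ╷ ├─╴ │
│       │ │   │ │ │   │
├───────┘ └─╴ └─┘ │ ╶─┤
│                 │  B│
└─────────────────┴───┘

Counting cells with exactly 2 passages:
Total corridor cells: 93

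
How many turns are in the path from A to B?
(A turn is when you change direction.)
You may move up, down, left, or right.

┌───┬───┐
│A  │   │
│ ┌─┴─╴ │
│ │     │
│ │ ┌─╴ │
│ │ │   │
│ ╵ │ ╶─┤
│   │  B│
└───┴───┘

Directions: down, down, down, right, up, up, right, right, down, left, down, right
Number of turns: 7

Solution:

┌───┬───┐
│A  │   │
│ ┌─┴─╴ │
│↓│↱ → ↓│
│ │ ┌─╴ │
│↓│↑│↓ ↲│
│ ╵ │ ╶─┤
│↳ ↑│↳ B│
└───┴───┘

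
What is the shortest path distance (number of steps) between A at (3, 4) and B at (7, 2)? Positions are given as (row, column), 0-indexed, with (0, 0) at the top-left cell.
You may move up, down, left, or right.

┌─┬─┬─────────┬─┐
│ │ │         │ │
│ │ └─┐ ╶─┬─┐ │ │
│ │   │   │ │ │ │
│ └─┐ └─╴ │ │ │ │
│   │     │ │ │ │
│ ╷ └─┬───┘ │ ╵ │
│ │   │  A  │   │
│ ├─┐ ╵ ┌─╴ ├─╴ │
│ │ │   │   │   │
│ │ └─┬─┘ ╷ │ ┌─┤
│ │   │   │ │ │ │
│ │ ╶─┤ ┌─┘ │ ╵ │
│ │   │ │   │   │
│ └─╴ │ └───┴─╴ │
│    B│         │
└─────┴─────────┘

Finding path from (3, 4) to (7, 2):
Path: (3,4) → (3,3) → (4,3) → (4,2) → (3,2) → (3,1) → (2,1) → (2,0) → (3,0) → (4,0) → (5,0) → (6,0) → (7,0) → (7,1) → (7,2)
Distance: 14 steps

Solution:

┌─┬─┬─────────┬─┐
│ │ │         │ │
│ │ └─┐ ╶─┬─┐ │ │
│ │   │   │ │ │ │
│ └─┐ └─╴ │ │ │ │
│↓ ↰│     │ │ │ │
│ ╷ └─┬───┘ │ ╵ │
│↓│↑ ↰│↓ A  │   │
│ ├─┐ ╵ ┌─╴ ├─╴ │
│↓│ │↑ ↲│   │   │
│ │ └─┬─┘ ╷ │ ┌─┤
│↓│   │   │ │ │ │
│ │ ╶─┤ ┌─┘ │ ╵ │
│↓│   │ │   │   │
│ └─╴ │ └───┴─╴ │
│↳ → B│         │
└─────┴─────────┘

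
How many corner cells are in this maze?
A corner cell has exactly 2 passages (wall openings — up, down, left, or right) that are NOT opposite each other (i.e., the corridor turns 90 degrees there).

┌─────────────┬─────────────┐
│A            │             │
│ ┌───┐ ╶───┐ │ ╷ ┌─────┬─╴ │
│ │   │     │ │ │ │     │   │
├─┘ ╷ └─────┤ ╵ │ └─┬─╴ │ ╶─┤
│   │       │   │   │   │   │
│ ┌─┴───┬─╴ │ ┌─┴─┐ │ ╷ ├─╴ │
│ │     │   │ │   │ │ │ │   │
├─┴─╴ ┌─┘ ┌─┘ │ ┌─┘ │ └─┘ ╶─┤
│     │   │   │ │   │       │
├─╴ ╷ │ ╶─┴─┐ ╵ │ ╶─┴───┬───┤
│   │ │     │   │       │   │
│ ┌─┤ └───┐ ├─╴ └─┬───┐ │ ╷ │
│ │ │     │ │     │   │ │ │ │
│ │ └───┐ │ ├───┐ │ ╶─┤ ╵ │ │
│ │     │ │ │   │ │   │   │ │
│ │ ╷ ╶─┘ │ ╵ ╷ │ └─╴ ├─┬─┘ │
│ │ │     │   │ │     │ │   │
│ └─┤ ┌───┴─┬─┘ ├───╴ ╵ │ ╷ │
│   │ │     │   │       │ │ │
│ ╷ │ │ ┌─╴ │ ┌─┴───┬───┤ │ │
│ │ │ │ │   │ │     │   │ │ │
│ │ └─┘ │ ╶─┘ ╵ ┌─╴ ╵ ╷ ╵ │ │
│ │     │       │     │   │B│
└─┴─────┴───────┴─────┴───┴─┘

Counting corner cells (2 non-opposite passages):
Total corners: 73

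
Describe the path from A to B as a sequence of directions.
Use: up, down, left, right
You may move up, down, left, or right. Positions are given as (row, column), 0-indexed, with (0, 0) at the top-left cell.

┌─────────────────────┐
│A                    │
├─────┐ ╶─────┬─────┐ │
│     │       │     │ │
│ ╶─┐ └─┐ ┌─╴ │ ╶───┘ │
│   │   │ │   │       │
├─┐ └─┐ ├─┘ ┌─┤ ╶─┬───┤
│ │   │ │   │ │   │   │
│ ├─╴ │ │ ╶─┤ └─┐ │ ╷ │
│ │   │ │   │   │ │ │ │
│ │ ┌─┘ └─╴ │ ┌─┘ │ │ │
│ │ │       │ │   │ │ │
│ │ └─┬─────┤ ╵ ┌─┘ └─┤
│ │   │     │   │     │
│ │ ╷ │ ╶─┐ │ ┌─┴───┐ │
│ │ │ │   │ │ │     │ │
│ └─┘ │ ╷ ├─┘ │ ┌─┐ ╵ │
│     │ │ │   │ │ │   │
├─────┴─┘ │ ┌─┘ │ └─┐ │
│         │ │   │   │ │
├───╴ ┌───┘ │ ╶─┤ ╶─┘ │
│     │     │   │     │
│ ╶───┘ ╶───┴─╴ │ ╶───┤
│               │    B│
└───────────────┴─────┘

Finding the path and converting it to directions:
Path through cells: (0,0) → (0,1) → (0,2) → (0,3) → (0,4) → (0,5) → (0,6) → (0,7) → (0,8) → (0,9) → (0,10) → (1,10) → (2,10) → (2,9) → (2,8) → (2,7) → (3,7) → (3,8) → (4,8) → (5,8) → (5,7) → (6,7) → (6,6) → (7,6) → (8,6) → (8,5) → (9,5) → (10,5) → (10,4) → (10,3) → (11,3) → (11,4) → (11,5) → (11,6) → (11,7) → (10,7) → (10,6) → (9,6) → (9,7) → (8,7) → (7,7) → (7,8) → (7,9) → (8,9) → (8,10) → (9,10) → (10,10) → (10,9) → (10,8) → (11,8) → (11,9) → (11,10)
Directions: right, right, right, right, right, right, right, right, right, right, down, down, left, left, left, down, right, down, down, left, down, left, down, down, left, down, down, left, left, down, right, right, right, right, up, left, up, right, up, up, right, right, down, right, down, down, left, left, down, right, right

Solution:

┌─────────────────────┐
│A → → → → → → → → → ↓│
├─────┐ ╶─────┬─────┐ │
│     │       │     │↓│
│ ╶─┐ └─┐ ┌─╴ │ ╶───┘ │
│   │   │ │   │↓ ← ← ↲│
├─┐ └─┐ ├─┘ ┌─┤ ╶─┬───┤
│ │   │ │   │ │↳ ↓│   │
│ ├─╴ │ │ ╶─┤ └─┐ │ ╷ │
│ │   │ │   │   │↓│ │ │
│ │ ┌─┘ └─╴ │ ┌─┘ │ │ │
│ │ │       │ │↓ ↲│ │ │
│ │ └─┬─────┤ ╵ ┌─┘ └─┤
│ │   │     │↓ ↲│     │
│ │ ╷ │ ╶─┐ │ ┌─┴───┐ │
│ │ │ │   │ │↓│↱ → ↓│ │
│ └─┘ │ ╷ ├─┘ │ ┌─┐ ╵ │
│     │ │ │↓ ↲│↑│ │↳ ↓│
├─────┴─┘ │ ┌─┘ │ └─┐ │
│         │↓│↱ ↑│   │↓│
├───╴ ┌───┘ │ ╶─┤ ╶─┘ │
│     │↓ ← ↲│↑ ↰│↓ ← ↲│
│ ╶───┘ ╶───┴─╴ │ ╶───┤
│      ↳ → → → ↑│↳ → B│
└───────────────┴─────┘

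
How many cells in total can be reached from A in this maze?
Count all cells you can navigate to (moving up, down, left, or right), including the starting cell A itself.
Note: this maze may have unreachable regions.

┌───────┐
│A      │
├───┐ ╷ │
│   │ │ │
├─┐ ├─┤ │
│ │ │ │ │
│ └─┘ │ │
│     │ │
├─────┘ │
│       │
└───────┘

Using BFS/flood-fill to find all reachable cells from A:
Maze size: 5 × 4 = 20 total cells
8 cell(s) are walled off and cannot be reached from A.
Reachable cells: 12

Reachable region (· marks reachable cells):

┌───────┐
│A · · ·│
├───┐ ╷ │
│   │·│·│
├─┐ ├─┤ │
│ │ │ │·│
│ └─┘ │ │
│     │·│
├─────┘ │
│· · · ·│
└───────┘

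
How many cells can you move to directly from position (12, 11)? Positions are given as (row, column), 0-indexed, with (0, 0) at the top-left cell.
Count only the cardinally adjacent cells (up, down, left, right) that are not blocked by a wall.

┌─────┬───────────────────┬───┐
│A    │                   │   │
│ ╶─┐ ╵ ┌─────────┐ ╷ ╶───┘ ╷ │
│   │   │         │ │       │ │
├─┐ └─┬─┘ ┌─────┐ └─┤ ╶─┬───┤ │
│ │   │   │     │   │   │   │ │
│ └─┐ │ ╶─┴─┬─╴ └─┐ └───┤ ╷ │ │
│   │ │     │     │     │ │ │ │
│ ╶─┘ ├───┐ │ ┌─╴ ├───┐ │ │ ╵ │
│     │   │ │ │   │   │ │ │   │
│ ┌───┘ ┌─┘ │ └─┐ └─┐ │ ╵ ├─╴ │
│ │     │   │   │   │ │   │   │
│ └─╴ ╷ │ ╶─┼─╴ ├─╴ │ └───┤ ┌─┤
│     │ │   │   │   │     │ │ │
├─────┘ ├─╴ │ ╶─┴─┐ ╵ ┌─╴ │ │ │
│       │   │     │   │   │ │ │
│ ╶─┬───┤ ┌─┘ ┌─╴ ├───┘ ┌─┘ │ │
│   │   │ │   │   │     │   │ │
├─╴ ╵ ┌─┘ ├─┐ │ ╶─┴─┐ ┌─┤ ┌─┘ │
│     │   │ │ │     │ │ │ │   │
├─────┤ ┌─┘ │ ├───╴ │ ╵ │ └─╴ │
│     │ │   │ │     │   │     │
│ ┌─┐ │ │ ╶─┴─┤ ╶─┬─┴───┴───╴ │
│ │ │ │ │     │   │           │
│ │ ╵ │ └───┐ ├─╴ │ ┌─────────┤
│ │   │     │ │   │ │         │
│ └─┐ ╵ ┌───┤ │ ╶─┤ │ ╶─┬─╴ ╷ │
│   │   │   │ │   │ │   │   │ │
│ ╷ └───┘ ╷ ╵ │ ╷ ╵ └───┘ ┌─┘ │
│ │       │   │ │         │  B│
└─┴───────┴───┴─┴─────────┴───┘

Checking passable neighbors of (12, 11):
Neighbors: (12, 10), (12, 12)
Count: 2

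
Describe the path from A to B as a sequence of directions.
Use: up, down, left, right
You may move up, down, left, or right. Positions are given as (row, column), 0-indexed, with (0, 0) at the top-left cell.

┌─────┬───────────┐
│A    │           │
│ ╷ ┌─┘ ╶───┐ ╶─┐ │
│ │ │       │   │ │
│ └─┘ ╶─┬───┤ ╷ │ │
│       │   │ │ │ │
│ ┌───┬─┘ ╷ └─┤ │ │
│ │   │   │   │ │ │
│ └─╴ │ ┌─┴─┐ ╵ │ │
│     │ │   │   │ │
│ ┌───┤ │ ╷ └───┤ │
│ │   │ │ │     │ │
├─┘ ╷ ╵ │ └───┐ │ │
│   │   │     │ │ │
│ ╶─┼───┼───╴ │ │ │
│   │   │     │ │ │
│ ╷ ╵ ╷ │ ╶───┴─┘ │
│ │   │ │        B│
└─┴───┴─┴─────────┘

Finding the path and converting it to directions:
Path through cells: (0,0) → (1,0) → (2,0) → (2,1) → (2,2) → (1,2) → (1,3) → (0,3) → (0,4) → (0,5) → (0,6) → (0,7) → (0,8) → (1,8) → (2,8) → (3,8) → (4,8) → (5,8) → (6,8) → (7,8) → (8,8)
Directions: down, down, right, right, up, right, up, right, right, right, right, right, down, down, down, down, down, down, down, down

Solution:

┌─────┬───────────┐
│A    │↱ → → → → ↓│
│ ╷ ┌─┘ ╶───┐ ╶─┐ │
│↓│ │↱ ↑    │   │↓│
│ └─┘ ╶─┬───┤ ╷ │ │
│↳ → ↑  │   │ │ │↓│
│ ┌───┬─┘ ╷ └─┤ │ │
│ │   │   │   │ │↓│
│ └─╴ │ ┌─┴─┐ ╵ │ │
│     │ │   │   │↓│
│ ┌───┤ │ ╷ └───┤ │
│ │   │ │ │     │↓│
├─┘ ╷ ╵ │ └───┐ │ │
│   │   │     │ │↓│
│ ╶─┼───┼───╴ │ │ │
│   │   │     │ │↓│
│ ╷ ╵ ╷ │ ╶───┴─┘ │
│ │   │ │        B│
└─┴───┴─┴─────────┘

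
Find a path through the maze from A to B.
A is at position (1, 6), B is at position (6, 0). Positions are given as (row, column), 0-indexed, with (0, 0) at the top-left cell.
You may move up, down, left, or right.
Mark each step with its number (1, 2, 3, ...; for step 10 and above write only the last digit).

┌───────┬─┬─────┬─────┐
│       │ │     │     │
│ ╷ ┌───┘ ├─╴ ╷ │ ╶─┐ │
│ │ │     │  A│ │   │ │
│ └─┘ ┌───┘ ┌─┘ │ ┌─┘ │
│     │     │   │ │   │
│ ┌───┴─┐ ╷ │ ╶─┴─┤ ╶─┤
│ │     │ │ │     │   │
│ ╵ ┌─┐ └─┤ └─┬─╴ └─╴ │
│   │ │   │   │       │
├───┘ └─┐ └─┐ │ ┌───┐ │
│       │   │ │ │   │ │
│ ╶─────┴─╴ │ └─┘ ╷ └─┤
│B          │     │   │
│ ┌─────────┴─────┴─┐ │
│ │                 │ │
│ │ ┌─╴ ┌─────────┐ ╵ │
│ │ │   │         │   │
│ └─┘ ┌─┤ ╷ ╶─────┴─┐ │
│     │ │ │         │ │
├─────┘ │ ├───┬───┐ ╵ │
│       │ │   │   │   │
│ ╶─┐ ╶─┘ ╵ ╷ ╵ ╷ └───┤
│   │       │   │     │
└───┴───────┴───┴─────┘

Finding the shortest path from (1, 6) to (6, 0):
Path length: 31 steps
Directions: left → down → down → down → right → down → down → right → right → up → right → down → right → down → down → left → up → left → left → left → left → left → left → down → left → down → left → left → up → up → up

Solution:

┌───────┬─┬─────┬─────┐
│       │ │     │     │
│ ╷ ┌───┘ ├─╴ ╷ │ ╶─┐ │
│ │ │     │1 A│ │   │ │
│ └─┘ ┌───┘ ┌─┘ │ ┌─┘ │
│     │    2│   │ │   │
│ ┌───┴─┐ ╷ │ ╶─┴─┤ ╶─┤
│ │     │ │3│     │   │
│ ╵ ┌─┐ └─┤ └─┬─╴ └─╴ │
│   │ │   │4 5│       │
├───┘ └─┐ └─┐ │ ┌───┐ │
│       │   │6│ │0 1│ │
│ ╶─────┴─╴ │ └─┘ ╷ └─┤
│B          │7 8 9│2 3│
│ ┌─────────┴─────┴─┐ │
│0│    3 2 1 0 9 8 7│4│
│ │ ┌─╴ ┌─────────┐ ╵ │
│9│ │5 4│         │6 5│
│ └─┘ ┌─┤ ╷ ╶─────┴─┐ │
│8 7 6│ │ │         │ │
├─────┘ │ ├───┬───┐ ╵ │
│       │ │   │   │   │
│ ╶─┐ ╶─┘ ╵ ╷ ╵ ╷ └───┤
│   │       │   │     │
└───┴───────┴───┴─────┘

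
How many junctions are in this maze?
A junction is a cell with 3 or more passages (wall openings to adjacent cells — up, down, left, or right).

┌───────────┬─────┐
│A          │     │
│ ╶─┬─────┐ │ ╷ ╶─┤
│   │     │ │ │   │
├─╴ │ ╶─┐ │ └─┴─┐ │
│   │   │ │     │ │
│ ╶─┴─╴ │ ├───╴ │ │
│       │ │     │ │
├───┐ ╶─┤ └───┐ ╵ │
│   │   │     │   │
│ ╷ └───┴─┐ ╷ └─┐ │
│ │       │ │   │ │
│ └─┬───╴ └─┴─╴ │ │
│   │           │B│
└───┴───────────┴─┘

Checking each cell for number of passages:

Junctions found (3+ passages):
  (0, 7): 3 passages
  (3, 2): 3 passages
  (3, 7): 3 passages
  (4, 5): 3 passages
  (4, 8): 3 passages
  (6, 4): 3 passages
Total junctions: 6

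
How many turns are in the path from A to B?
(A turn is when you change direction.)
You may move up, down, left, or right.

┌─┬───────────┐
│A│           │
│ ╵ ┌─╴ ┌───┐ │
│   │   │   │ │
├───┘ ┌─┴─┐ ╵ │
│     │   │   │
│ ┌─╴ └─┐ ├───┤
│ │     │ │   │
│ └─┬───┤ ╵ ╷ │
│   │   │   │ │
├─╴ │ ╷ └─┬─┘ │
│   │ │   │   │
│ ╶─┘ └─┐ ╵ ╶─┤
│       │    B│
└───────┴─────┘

Directions: down, right, up, right, right, down, left, down, left, left, down, down, right, down, left, down, right, right, up, up, right, down, right, down, right, right
Number of turns: 19

Solution:

┌─┬───────────┐
│A│↱ → ↓      │
│ ╵ ┌─╴ ┌───┐ │
│↳ ↑│↓ ↲│   │ │
├───┘ ┌─┴─┐ ╵ │
│↓ ← ↲│   │   │
│ ┌─╴ └─┐ ├───┤
│↓│     │ │   │
│ └─┬───┤ ╵ ╷ │
│↳ ↓│↱ ↓│   │ │
├─╴ │ ╷ └─┬─┘ │
│↓ ↲│↑│↳ ↓│   │
│ ╶─┘ └─┐ ╵ ╶─┤
│↳ → ↑  │↳ → B│
└───────┴─────┘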